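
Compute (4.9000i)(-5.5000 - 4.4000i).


Real = 0*(-5.5) - 4.9*(-4.4) = 0 - (-21.56) = 21.56
Imag = 0*(-4.4) - (5.5)*4.9 = 0 - (26.95) = -26.95

21.5600 - 26.9500i


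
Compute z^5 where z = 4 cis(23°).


r^5 = 4^5 = 1024
n*theta = 5*23° = 115° = 115° (mod 360)
a = 1024*cos(115°) = -432.7611
b = 1024*sin(115°) = 928.0592

1024 cis(115°) = -432.7611 + 928.0592i


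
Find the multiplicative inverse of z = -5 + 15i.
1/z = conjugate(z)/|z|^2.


|z|^2 = 25+225 = 250
1/z = (-5 - 15i)/250

1/z = -0.0200 - 0.0600i


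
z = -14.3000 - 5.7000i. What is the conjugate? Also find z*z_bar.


z_bar = -14.3000 + 5.7000i
z*z_bar = (-14.3)^2 + (-5.7)^2 = 204.49 + 32.49 = 236.98

z_bar = -14.3000 + 5.7000i, z*z_bar = 236.98


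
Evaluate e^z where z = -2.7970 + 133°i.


e^-2.7970 = 0.0610
cos(133°) = -0.682
sin(133°) = 0.7314
Real = 0.0610*(-0.682) = -0.0416
Imag = 0.0610*0.7314 = 0.0446

-0.0416 + 0.0446i


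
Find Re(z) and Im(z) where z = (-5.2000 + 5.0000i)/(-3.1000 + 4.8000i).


Multiply by conjugate: (-5.2000 + 5.0000i)(-3.1000 - 4.8000i) / ((-3.1)^2 + 4.8^2)
Numerator real = -5.2*(-3.1) + 5*4.8 = 40.12
Numerator imag = 5*(-3.1) - (-5.2)*4.8 = 9.46
Denominator = 32.65
Re(z) = 40.12/32.65 = 1.2288
Im(z) = 9.46/32.65 = 0.2897

Re(z) = 1.2288, Im(z) = 0.2897


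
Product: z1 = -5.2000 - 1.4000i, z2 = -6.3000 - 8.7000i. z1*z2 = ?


Real = -5.2*(-6.3) - (-1.4)*(-8.7) = 32.76 - 12.18 = 20.58
Imag = -5.2*(-8.7) - (6.3)*(-1.4) = 45.24 + 8.82 = 54.06

20.5800 + 54.0600i


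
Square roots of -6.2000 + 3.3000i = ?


|z| = sqrt(38.44+10.89) = 7.0235
sqrt((|z|+a)/2) = sqrt((7.0235+(-6.2))/2) = sqrt(0.4118) = 0.6417
sqrt((|z|-a)/2) = sqrt((7.0235-(-6.2))/2) = sqrt(6.6118) = 2.5713

±(0.6417 + 2.5713i) i.e. 0.6417 + 2.5713i and -0.6417 - 2.5713i


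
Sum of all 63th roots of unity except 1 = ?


With w = e^(2*pi*i/63), all 63 of the 63th roots of unity w^0 = 1, w, ..., w^(62) sum to 0: 1 + w + ... + w^(62) = (1 - w^63)/(1 - w) = 0 since w^63 = 1, w ≠ 1.
Removing the root 1: w + w^2 + ... + w^(62) = 0 - 1 = -1

Sum = -1


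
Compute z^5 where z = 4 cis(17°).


r^5 = 4^5 = 1024
n*theta = 5*17° = 85° = 85° (mod 360)
a = 1024*cos(85°) = 89.2475
b = 1024*sin(85°) = 1020.1034

1024 cis(85°) = 89.2475 + 1020.1034i


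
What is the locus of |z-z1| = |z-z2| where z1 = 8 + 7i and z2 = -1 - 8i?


Equal distances means the locus is the perpendicular bisector of z1 and z2.
Midpoint = ((8+(-1))/2, (7+(-8))/2) = (3.5000, -0.5000)

Perpendicular bisector through (3.5000, -0.5000)


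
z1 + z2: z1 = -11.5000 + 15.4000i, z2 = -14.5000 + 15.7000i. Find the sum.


Real: -11.5 - 14.5 = -26
Imag: 15.4 + 15.7 = 31.1

-26.0000 + 31.1000i


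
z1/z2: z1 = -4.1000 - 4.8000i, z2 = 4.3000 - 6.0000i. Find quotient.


Conjugate of z2 = 4.3000 + 6.0000i
Numerator: (-4.1000 - 4.8000i)(4.3000 + 6.0000i) = 11.1700 - 45.2400i
Denominator: 4.3^2 + (-6)^2 = 54.49
Result = (11.1700 - 45.2400i)/54.49

0.2050 - 0.8302i


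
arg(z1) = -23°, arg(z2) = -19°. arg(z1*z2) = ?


arg(z1*z2) = -23° - 19° = -42°
Normalized to (-180°, 180°]: -42°

-42°


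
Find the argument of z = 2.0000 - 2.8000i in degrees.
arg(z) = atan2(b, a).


Re = 2, Im = -2.8
arg = atan2(-2.8, 2) = -54.4623 degrees

arg(z) = -54.4623 degrees


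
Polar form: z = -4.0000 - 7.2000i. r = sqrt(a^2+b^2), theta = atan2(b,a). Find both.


r = sqrt(16+51.84) = sqrt(67.84) = 8.2365
theta = atan2(-7.2, -4) = -119.0546 degrees

r = 8.2365, theta = -119.0546 degrees


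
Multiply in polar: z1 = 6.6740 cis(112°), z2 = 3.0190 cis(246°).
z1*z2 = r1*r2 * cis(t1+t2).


r = 6.6740 * 3.0190 = 20.1488
theta = 112° + 246° = 358° = 358° (mod 360)

20.1488 cis(358°)


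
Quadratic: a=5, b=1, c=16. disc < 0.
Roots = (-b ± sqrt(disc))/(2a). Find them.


disc = 1^2 - 4*5*16 = 1 - 320 = -319
sqrt(|disc|) = sqrt(319) = 17.8606
Real part = -1/(2*5) = -0.1000
Imag part = 17.8606/(2*5) = 1.7861

-0.1000 ± 1.7861i


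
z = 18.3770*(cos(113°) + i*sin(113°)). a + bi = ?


a = 18.3770*cos(113°) = 18.3770*(-0.390731) = -7.1805
b = 18.3770*sin(113°) = 18.3770*0.920505 = 16.9161

-7.1805 + 16.9161i


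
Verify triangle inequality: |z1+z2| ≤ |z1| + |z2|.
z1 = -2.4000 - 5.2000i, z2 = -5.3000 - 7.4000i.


|z1| = sqrt((-2.4)^2 + (-5.2)^2) = sqrt(32.8) = 5.7271
|z2| = sqrt((-5.3)^2 + (-7.4)^2) = sqrt(82.85) = 9.1022
z1+z2 = -7.7000 - 12.6000i
|z1+z2| = sqrt(218.05) = 14.7665
|z1|+|z2| = 5.7271 + 9.1022 = 14.8293

|z1+z2| = 14.7665 ≤ |z1|+|z2| = 14.8293 (verified)


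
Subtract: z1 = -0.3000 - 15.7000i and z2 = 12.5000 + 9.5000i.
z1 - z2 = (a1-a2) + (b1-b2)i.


Real: -0.3 - 12.5 = -12.8
Imag: -15.7 - 9.5 = -25.2

-12.8000 - 25.2000i


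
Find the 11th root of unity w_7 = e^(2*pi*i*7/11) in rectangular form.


Angle = 360*7/11 = 229.0909°
a = cos(229.0909°) = -0.6549
b = sin(229.0909°) = -0.7557

-0.6549 - 0.7557i


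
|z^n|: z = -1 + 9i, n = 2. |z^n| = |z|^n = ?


|z| = sqrt(1+81) = sqrt(82) = 9.0554
|z^2| = |z|^2 = (sqrt(82))^2 = 82

|z^2| = 82


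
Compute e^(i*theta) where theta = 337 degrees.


cos(337°) = 0.9205
sin(337°) = -0.3907

e^(i*337°) = 0.9205 - 0.3907i


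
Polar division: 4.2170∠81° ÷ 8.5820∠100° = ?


r = 4.2170 / 8.5820 = 0.4914
theta = 81° - 100° = -19° = 341° (mod 360)

0.4914 cis(341°)


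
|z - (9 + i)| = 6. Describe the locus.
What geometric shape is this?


|z - z0| = r is a circle with center z0 and radius r.
Center = (9, 1), radius = 6

Circle with center (9, 1) and radius 6


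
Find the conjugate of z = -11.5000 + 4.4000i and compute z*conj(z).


z_bar = -11.5000 - 4.4000i
z*z_bar = (-11.5)^2 + 4.4^2 = 132.25 + 19.36 = 151.61

z_bar = -11.5000 - 4.4000i, z*z_bar = 151.61


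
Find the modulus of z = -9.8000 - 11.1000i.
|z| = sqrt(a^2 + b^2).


|z| = sqrt((-9.8)^2 + (-11.1)^2) = sqrt(96.04 + 123.21) = sqrt(219.25) = 14.8071

|z| = 14.8071


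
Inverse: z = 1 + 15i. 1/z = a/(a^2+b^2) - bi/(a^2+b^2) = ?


|z|^2 = 1+225 = 226
1/z = (1 - 15i)/226

1/z = 0.0044 - 0.0664i


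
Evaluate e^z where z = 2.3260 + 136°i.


e^2.3260 = 10.2369
cos(136°) = -0.71934
sin(136°) = 0.69466
Real = 10.2369*(-0.71934) = -7.3638
Imag = 10.2369*0.69466 = 7.1112

-7.3638 + 7.1112i


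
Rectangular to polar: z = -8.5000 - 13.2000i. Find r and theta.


r = sqrt(72.25+174.24) = sqrt(246.49) = 15.7000
theta = atan2(-13.2, -8.5) = -122.7791 degrees

r = 15.7000, theta = -122.7791 degrees


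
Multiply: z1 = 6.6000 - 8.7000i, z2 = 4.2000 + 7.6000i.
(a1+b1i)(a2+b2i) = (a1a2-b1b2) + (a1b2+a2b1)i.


Real = 6.6*4.2 - (-8.7)*7.6 = 27.72 - (-66.12) = 93.84
Imag = 6.6*7.6 + 4.2*(-8.7) = 50.16 - (36.54) = 13.62

93.8400 + 13.6200i


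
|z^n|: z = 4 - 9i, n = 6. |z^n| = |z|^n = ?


|z| = sqrt(16+81) = sqrt(97) = 9.8489
|z^6| = |z|^6 = (sqrt(97))^6 = 97^3 = 912673

|z^6| = 912673


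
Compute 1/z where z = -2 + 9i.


|z|^2 = 4+81 = 85
1/z = (-2 - 9i)/85

1/z = -0.0235 - 0.1059i


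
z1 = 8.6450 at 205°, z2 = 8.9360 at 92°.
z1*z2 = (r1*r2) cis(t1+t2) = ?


r = 8.6450 * 8.9360 = 77.2517
theta = 205° + 92° = 297° = 297° (mod 360)

77.2517 cis(297°)


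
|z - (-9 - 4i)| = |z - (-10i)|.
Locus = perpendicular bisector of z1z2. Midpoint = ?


Equal distances means the locus is the perpendicular bisector of z1 and z2.
Midpoint = ((-9+0)/2, (-4+(-10))/2) = (-4.5000, -7.0000)

Perpendicular bisector through (-4.5000, -7.0000)


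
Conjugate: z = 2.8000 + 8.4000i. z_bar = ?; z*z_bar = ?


z_bar = 2.8000 - 8.4000i
z*z_bar = 2.8^2 + 8.4^2 = 7.84 + 70.56 = 78.4

z_bar = 2.8000 - 8.4000i, z*z_bar = 78.4


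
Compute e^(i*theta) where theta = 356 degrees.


cos(356°) = 0.9976
sin(356°) = -0.0698

e^(i*356°) = 0.9976 - 0.0698i


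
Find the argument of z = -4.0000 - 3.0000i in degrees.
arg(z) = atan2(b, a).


Re = -4, Im = -3
arg = atan2(-3, -4) = -143.1301 degrees

arg(z) = -143.1301 degrees


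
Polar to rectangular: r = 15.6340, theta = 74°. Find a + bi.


a = 15.6340*cos(74°) = 15.6340*0.275637 = 4.3093
b = 15.6340*sin(74°) = 15.6340*0.961262 = 15.0284

4.3093 + 15.0284i


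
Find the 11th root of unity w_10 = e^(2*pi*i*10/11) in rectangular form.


Angle = 360*10/11 = 327.2727°
a = cos(327.2727°) = 0.8413
b = sin(327.2727°) = -0.5406

0.8413 - 0.5406i


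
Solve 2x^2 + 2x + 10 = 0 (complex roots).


disc = 2^2 - 4*2*10 = 4 - 80 = -76
sqrt(|disc|) = sqrt(76) = 8.7178
Real part = -2/(2*2) = -0.5000
Imag part = 8.7178/(2*2) = 2.1794

-0.5000 ± 2.1794i


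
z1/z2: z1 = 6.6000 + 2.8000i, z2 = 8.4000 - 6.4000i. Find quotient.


Conjugate of z2 = 8.4000 + 6.4000i
Numerator: (6.6000 + 2.8000i)(8.4000 + 6.4000i) = 37.5200 + 65.7600i
Denominator: 8.4^2 + (-6.4)^2 = 111.52
Result = (37.5200 + 65.7600i)/111.52

0.3364 + 0.5897i


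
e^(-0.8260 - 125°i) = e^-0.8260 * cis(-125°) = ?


e^-0.8260 = 0.4378
cos(-125°) = -0.5736
sin(-125°) = -0.8192
Real = 0.4378*(-0.5736) = -0.2511
Imag = 0.4378*(-0.8192) = -0.3586

-0.2511 - 0.3586i


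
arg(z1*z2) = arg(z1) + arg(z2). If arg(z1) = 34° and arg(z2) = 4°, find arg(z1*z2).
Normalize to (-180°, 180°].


arg(z1*z2) = 34° + 4° = 38°
Normalized to (-180°, 180°]: 38°

38°


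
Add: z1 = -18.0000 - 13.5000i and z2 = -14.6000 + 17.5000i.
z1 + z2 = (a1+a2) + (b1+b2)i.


Real: -18 - 14.6 = -32.6
Imag: -13.5 + 17.5 = 4

-32.6000 + 4.0000i


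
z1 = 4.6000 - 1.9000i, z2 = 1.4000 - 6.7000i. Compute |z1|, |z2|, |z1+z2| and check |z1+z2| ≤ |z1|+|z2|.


|z1| = sqrt(4.6^2 + (-1.9)^2) = sqrt(24.77) = 4.9769
|z2| = sqrt(1.4^2 + (-6.7)^2) = sqrt(46.85) = 6.8447
z1+z2 = 6.0000 - 8.6000i
|z1+z2| = sqrt(109.96) = 10.4862
|z1|+|z2| = 4.9769 + 6.8447 = 11.8216

|z1+z2| = 10.4862 ≤ |z1|+|z2| = 11.8216 (verified)


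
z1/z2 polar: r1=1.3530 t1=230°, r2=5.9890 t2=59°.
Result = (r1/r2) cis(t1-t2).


r = 1.3530 / 5.9890 = 0.2259
theta = 230° - 59° = 171° = 171° (mod 360)

0.2259 cis(171°)


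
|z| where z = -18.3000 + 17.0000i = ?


|z| = sqrt((-18.3)^2 + 17^2) = sqrt(334.89 + 289) = sqrt(623.89) = 24.9778

|z| = 24.9778


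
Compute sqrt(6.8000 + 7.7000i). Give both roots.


|z| = sqrt(46.24+59.29) = 10.2728
sqrt((|z|+a)/2) = sqrt((10.2728+6.8)/2) = sqrt(8.5364) = 2.9217
sqrt((|z|-a)/2) = sqrt((10.2728-6.8)/2) = sqrt(1.7364) = 1.3177

±(2.9217 + 1.3177i) i.e. 2.9217 + 1.3177i and -2.9217 - 1.3177i


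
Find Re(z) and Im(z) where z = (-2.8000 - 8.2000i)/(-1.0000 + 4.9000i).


Multiply by conjugate: (-2.8000 - 8.2000i)(-1.0000 - 4.9000i) / ((-1)^2 + 4.9^2)
Numerator real = -2.8*(-1) - (8.2)*4.9 = -37.38
Numerator imag = -8.2*(-1) - (-2.8)*4.9 = 21.92
Denominator = 25.01
Re(z) = -37.38/25.01 = -1.4946
Im(z) = 21.92/25.01 = 0.8764

Re(z) = -1.4946, Im(z) = 0.8764


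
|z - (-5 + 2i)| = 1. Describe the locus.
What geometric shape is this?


|z - z0| = r is a circle with center z0 and radius r.
Center = (-5, 2), radius = 1

Circle with center (-5, 2) and radius 1


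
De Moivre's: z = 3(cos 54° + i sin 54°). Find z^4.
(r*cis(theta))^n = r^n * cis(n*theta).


r^4 = 3^4 = 81
n*theta = 4*54° = 216° = 216° (mod 360)
a = 81*cos(216°) = -65.5304
b = 81*sin(216°) = -47.6106

81 cis(216°) = -65.5304 - 47.6106i


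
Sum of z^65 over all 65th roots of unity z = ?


The roots are w_k = w^k with w = e^(2*pi*i/65), and (w^k)^65 = (w^65)^k.
So S = 1 + u + u^2 + ... + u^(64) with u = w^65.
65 = 1*65 + 0, so 65 is a multiple of 65 and u = (w^65)^1 = 1.
Every one of the 65 terms equals 1: S = 65

S = 65


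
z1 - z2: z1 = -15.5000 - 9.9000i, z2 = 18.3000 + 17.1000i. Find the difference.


Real: -15.5 - 18.3 = -33.8
Imag: -9.9 - 17.1 = -27

-33.8000 - 27.0000i


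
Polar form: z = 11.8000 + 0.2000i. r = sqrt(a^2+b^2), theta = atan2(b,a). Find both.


r = sqrt(139.24+0.04) = sqrt(139.28) = 11.8017
theta = atan2(0.2, 11.8) = 0.9710 degrees

r = 11.8017, theta = 0.9710 degrees


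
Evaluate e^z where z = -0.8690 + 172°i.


e^-0.8690 = 0.4194
cos(172°) = -0.9903
sin(172°) = 0.1392
Real = 0.4194*(-0.9903) = -0.4153
Imag = 0.4194*0.1392 = 0.0584

-0.4153 + 0.0584i


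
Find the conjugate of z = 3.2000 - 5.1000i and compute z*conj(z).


z_bar = 3.2000 + 5.1000i
z*z_bar = 3.2^2 + (-5.1)^2 = 10.24 + 26.01 = 36.25

z_bar = 3.2000 + 5.1000i, z*z_bar = 36.25


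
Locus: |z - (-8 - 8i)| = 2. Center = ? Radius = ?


|z - z0| = r is a circle with center z0 and radius r.
Center = (-8, -8), radius = 2

Circle with center (-8, -8) and radius 2


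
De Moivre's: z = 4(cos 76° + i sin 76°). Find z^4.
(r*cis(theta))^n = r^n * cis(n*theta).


r^4 = 4^4 = 256
n*theta = 4*76° = 304° = 304° (mod 360)
a = 256*cos(304°) = 143.1534
b = 256*sin(304°) = -212.2336

256 cis(304°) = 143.1534 - 212.2336i


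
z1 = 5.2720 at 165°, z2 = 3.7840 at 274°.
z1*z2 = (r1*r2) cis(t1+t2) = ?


r = 5.2720 * 3.7840 = 19.9492
theta = 165° + 274° = 439° = 79° (mod 360)

19.9492 cis(79°)


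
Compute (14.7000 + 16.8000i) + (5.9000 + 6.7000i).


Real: 14.7 + 5.9 = 20.6
Imag: 16.8 + 6.7 = 23.5

20.6000 + 23.5000i


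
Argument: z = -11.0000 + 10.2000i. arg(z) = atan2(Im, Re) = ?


Re = -11, Im = 10.2
arg = atan2(10.2, -11) = 137.1611 degrees

arg(z) = 137.1611 degrees


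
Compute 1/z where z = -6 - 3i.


|z|^2 = 36+9 = 45
1/z = (-6 + 3i)/45

1/z = -0.1333 + 0.0667i


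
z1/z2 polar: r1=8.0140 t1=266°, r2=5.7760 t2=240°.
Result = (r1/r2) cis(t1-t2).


r = 8.0140 / 5.7760 = 1.3875
theta = 266° - 240° = 26° = 26° (mod 360)

1.3875 cis(26°)


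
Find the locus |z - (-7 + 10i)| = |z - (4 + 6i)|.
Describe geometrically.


Equal distances means the locus is the perpendicular bisector of z1 and z2.
Midpoint = ((-7+4)/2, (10+6)/2) = (-1.5000, 8.0000)

Perpendicular bisector through (-1.5000, 8.0000)


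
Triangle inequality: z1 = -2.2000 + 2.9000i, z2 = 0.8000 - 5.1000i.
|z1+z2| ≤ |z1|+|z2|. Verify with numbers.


|z1| = sqrt((-2.2)^2 + 2.9^2) = sqrt(13.25) = 3.6401
|z2| = sqrt(0.8^2 + (-5.1)^2) = sqrt(26.65) = 5.1624
z1+z2 = -1.4000 - 2.2000i
|z1+z2| = sqrt(6.8) = 2.6077
|z1|+|z2| = 3.6401 + 5.1624 = 8.8025

|z1+z2| = 2.6077 ≤ |z1|+|z2| = 8.8025 (verified)


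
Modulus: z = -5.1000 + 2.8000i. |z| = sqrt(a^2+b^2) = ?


|z| = sqrt((-5.1)^2 + 2.8^2) = sqrt(26.01 + 7.84) = sqrt(33.85) = 5.8181

|z| = 5.8181


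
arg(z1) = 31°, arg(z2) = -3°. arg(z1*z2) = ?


arg(z1*z2) = 31° - 3° = 28°
Normalized to (-180°, 180°]: 28°

28°


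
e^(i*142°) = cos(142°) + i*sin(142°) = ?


cos(142°) = -0.7880
sin(142°) = 0.6157

e^(i*142°) = -0.7880 + 0.6157i


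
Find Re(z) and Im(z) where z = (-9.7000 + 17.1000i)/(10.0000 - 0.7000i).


Multiply by conjugate: (-9.7000 + 17.1000i)(10.0000 + 0.7000i) / (10^2 + (-0.7)^2)
Numerator real = -9.7*10 + 17.1*(-0.7) = -108.97
Numerator imag = 17.1*10 - (-9.7)*(-0.7) = 164.21
Denominator = 100.49
Re(z) = -108.97/100.49 = -1.0844
Im(z) = 164.21/100.49 = 1.6341

Re(z) = -1.0844, Im(z) = 1.6341


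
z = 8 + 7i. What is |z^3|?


|z| = sqrt(64+49) = sqrt(113) = 10.6301
|z^3| = |z|^3 = (sqrt(113))^3 = 113*sqrt(113)

|z^3| = 113*sqrt(113) ≈ 1201.2065


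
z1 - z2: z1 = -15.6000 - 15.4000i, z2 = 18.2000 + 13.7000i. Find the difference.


Real: -15.6 - 18.2 = -33.8
Imag: -15.4 - 13.7 = -29.1

-33.8000 - 29.1000i


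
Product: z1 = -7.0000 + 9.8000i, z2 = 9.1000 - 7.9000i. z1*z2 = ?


Real = -7*9.1 - 9.8*(-7.9) = -63.7 - (-77.42) = 13.72
Imag = -7*(-7.9) + 9.1*9.8 = 55.3 + 89.18 = 144.48

13.7200 + 144.4800i


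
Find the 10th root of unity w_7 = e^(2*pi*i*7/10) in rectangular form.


Angle = 360*7/10 = 252°
a = cos(252°) = -0.3090
b = sin(252°) = -0.9511

-0.3090 - 0.9511i


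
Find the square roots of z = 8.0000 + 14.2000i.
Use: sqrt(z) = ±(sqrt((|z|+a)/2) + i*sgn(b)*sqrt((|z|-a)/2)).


|z| = sqrt(64+201.64) = 16.2985
sqrt((|z|+a)/2) = sqrt((16.2985+8)/2) = sqrt(12.1492) = 3.4856
sqrt((|z|-a)/2) = sqrt((16.2985-8)/2) = sqrt(4.1492) = 2.0370

±(3.4856 + 2.0370i) i.e. 3.4856 + 2.0370i and -3.4856 - 2.0370i


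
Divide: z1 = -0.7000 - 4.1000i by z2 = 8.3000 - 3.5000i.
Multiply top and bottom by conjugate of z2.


Conjugate of z2 = 8.3000 + 3.5000i
Numerator: (-0.7000 - 4.1000i)(8.3000 + 3.5000i) = 8.5400 - 36.4800i
Denominator: 8.3^2 + (-3.5)^2 = 81.14
Result = (8.5400 - 36.4800i)/81.14

0.1053 - 0.4496i


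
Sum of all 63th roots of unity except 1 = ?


With w = e^(2*pi*i/63), all 63 of the 63th roots of unity w^0 = 1, w, ..., w^(62) sum to 0: 1 + w + ... + w^(62) = (1 - w^63)/(1 - w) = 0 since w^63 = 1, w ≠ 1.
Removing the root 1: w + w^2 + ... + w^(62) = 0 - 1 = -1

Sum = -1


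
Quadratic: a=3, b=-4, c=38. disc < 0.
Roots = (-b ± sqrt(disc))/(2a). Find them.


disc = (-4)^2 - 4*3*38 = 16 - 456 = -440
sqrt(|disc|) = sqrt(440) = 20.9762
Real part = 4/(2*3) = 0.6667
Imag part = 20.9762/(2*3) = 3.4960

0.6667 ± 3.4960i


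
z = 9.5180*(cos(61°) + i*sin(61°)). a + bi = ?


a = 9.5180*cos(61°) = 9.5180*0.48481 = 4.6144
b = 9.5180*sin(61°) = 9.5180*0.87462 = 8.3246

4.6144 + 8.3246i


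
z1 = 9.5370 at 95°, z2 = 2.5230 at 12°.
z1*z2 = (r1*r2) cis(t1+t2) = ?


r = 9.5370 * 2.5230 = 24.0619
theta = 95° + 12° = 107° = 107° (mod 360)

24.0619 cis(107°)


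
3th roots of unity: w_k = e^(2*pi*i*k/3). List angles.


The 3th roots of unity are cis(360k/3°) for k=0..2
Angle step = 360/3 = 120°
Primitive root: cis(120°)
Primitive root = -0.5000 + 0.8660i

3 roots at angles: 0°, 120°, 240°


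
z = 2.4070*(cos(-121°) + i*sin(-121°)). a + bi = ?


a = 2.4070*cos(-121°) = 2.4070*(-0.51504) = -1.2397
b = 2.4070*sin(-121°) = 2.4070*(-0.85717) = -2.0632

-1.2397 - 2.0632i


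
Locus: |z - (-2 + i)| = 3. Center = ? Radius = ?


|z - z0| = r is a circle with center z0 and radius r.
Center = (-2, 1), radius = 3

Circle with center (-2, 1) and radius 3


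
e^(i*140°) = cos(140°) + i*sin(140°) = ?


cos(140°) = -0.7660
sin(140°) = 0.6428

e^(i*140°) = -0.7660 + 0.6428i


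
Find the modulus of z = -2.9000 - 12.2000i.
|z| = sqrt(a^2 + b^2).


|z| = sqrt((-2.9)^2 + (-12.2)^2) = sqrt(8.41 + 148.84) = sqrt(157.25) = 12.5399

|z| = 12.5399


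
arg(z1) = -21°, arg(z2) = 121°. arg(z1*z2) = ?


arg(z1*z2) = -21° + 121° = 100°
Normalized to (-180°, 180°]: 100°

100°


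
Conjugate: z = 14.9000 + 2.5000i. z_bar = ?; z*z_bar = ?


z_bar = 14.9000 - 2.5000i
z*z_bar = 14.9^2 + 2.5^2 = 222.01 + 6.25 = 228.26

z_bar = 14.9000 - 2.5000i, z*z_bar = 228.26


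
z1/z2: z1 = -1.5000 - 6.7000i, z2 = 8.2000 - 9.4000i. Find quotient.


Conjugate of z2 = 8.2000 + 9.4000i
Numerator: (-1.5000 - 6.7000i)(8.2000 + 9.4000i) = 50.6800 - 69.0400i
Denominator: 8.2^2 + (-9.4)^2 = 155.6
Result = (50.6800 - 69.0400i)/155.6

0.3257 - 0.4437i


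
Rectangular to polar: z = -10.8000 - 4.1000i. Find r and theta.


r = sqrt(116.64+16.81) = sqrt(133.45) = 11.5521
theta = atan2(-4.1, -10.8) = -159.2118 degrees

r = 11.5521, theta = -159.2118 degrees


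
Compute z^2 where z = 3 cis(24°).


r^2 = 3^2 = 9
n*theta = 2*24° = 48° = 48° (mod 360)
a = 9*cos(48°) = 6.0222
b = 9*sin(48°) = 6.6883

9 cis(48°) = 6.0222 + 6.6883i


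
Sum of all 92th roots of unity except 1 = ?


With w = e^(2*pi*i/92), all 92 of the 92th roots of unity w^0 = 1, w, ..., w^(91) sum to 0: 1 + w + ... + w^(91) = (1 - w^92)/(1 - w) = 0 since w^92 = 1, w ≠ 1.
Removing the root 1: w + w^2 + ... + w^(91) = 0 - 1 = -1

Sum = -1


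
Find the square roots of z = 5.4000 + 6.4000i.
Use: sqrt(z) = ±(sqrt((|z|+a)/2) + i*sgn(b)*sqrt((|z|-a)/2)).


|z| = sqrt(29.16+40.96) = 8.3738
sqrt((|z|+a)/2) = sqrt((8.3738+5.4)/2) = sqrt(6.8869) = 2.6243
sqrt((|z|-a)/2) = sqrt((8.3738-5.4)/2) = sqrt(1.4869) = 1.2194

±(2.6243 + 1.2194i) i.e. 2.6243 + 1.2194i and -2.6243 - 1.2194i


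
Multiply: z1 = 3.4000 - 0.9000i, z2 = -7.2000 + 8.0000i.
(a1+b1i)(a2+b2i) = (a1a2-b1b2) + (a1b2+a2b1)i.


Real = 3.4*(-7.2) - (-0.9)*8 = -24.48 - (-7.2) = -17.28
Imag = 3.4*8 - (7.2)*(-0.9) = 27.2 + 6.48 = 33.68

-17.2800 + 33.6800i


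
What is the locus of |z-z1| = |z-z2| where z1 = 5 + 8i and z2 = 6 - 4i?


Equal distances means the locus is the perpendicular bisector of z1 and z2.
Midpoint = ((5+6)/2, (8+(-4))/2) = (5.5000, 2.0000)

Perpendicular bisector through (5.5000, 2.0000)


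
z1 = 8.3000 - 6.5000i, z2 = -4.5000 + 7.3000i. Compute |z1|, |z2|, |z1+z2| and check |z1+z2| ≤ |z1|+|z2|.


|z1| = sqrt(8.3^2 + (-6.5)^2) = sqrt(111.14) = 10.5423
|z2| = sqrt((-4.5)^2 + 7.3^2) = sqrt(73.54) = 8.5755
z1+z2 = 3.8000 + 0.8000i
|z1+z2| = sqrt(15.08) = 3.8833
|z1|+|z2| = 10.5423 + 8.5755 = 19.1178

|z1+z2| = 3.8833 ≤ |z1|+|z2| = 19.1178 (verified)


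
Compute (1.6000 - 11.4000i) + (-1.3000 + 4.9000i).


Real: 1.6 - 1.3 = 0.3
Imag: -11.4 + 4.9 = -6.5

0.3000 - 6.5000i


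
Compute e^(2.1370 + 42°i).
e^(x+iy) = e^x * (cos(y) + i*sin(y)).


e^2.1370 = 8.4740
cos(42°) = 0.74314
sin(42°) = 0.66913
Real = 8.4740*0.74314 = 6.2974
Imag = 8.4740*0.66913 = 5.6702

6.2974 + 5.6702i


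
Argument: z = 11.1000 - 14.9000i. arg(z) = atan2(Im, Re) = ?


Re = 11.1, Im = -14.9
arg = atan2(-14.9, 11.1) = -53.3151 degrees

arg(z) = -53.3151 degrees


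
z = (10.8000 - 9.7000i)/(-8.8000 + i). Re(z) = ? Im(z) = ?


Multiply by conjugate: (10.8000 - 9.7000i)(-8.8000 - i) / ((-8.8)^2 + 1^2)
Numerator real = 10.8*(-8.8) - (9.7)*1 = -104.74
Numerator imag = -9.7*(-8.8) - 10.8*1 = 74.56
Denominator = 78.44
Re(z) = -104.74/78.44 = -1.3353
Im(z) = 74.56/78.44 = 0.9505

Re(z) = -1.3353, Im(z) = 0.9505


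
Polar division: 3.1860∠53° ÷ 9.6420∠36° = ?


r = 3.1860 / 9.6420 = 0.3304
theta = 53° - 36° = 17° = 17° (mod 360)

0.3304 cis(17°)


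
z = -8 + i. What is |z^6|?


|z| = sqrt(64+1) = sqrt(65) = 8.0623
|z^6| = |z|^6 = (sqrt(65))^6 = 65^3 = 274625

|z^6| = 274625


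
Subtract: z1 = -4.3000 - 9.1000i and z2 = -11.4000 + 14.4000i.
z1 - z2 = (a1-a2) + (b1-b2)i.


Real: -4.3 + 11.4 = 7.1
Imag: -9.1 - 14.4 = -23.5

7.1000 - 23.5000i


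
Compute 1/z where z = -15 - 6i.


|z|^2 = 225+36 = 261
1/z = (-15 + 6i)/261

1/z = -0.0575 + 0.0230i


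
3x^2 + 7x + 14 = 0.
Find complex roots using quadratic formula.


disc = 7^2 - 4*3*14 = 49 - 168 = -119
sqrt(|disc|) = sqrt(119) = 10.9087
Real part = -7/(2*3) = -1.1667
Imag part = 10.9087/(2*3) = 1.8181

-1.1667 ± 1.8181i


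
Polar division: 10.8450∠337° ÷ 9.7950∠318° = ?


r = 10.8450 / 9.7950 = 1.1072
theta = 337° - 318° = 19° = 19° (mod 360)

1.1072 cis(19°)


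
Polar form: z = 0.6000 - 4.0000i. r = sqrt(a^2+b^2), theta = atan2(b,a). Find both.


r = sqrt(0.36+16) = sqrt(16.36) = 4.0447
theta = atan2(-4, 0.6) = -81.4692 degrees

r = 4.0447, theta = -81.4692 degrees


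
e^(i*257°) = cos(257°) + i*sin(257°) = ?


cos(257°) = -0.2250
sin(257°) = -0.9744

e^(i*257°) = -0.2250 - 0.9744i


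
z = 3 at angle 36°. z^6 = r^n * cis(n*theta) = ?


r^6 = 3^6 = 729
n*theta = 6*36° = 216° = 216° (mod 360)
a = 729*cos(216°) = -589.7734
b = 729*sin(216°) = -428.4954

729 cis(216°) = -589.7734 - 428.4954i


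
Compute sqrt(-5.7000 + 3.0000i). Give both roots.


|z| = sqrt(32.49+9) = 6.4413
sqrt((|z|+a)/2) = sqrt((6.4413+(-5.7))/2) = sqrt(0.3706) = 0.6088
sqrt((|z|-a)/2) = sqrt((6.4413-(-5.7))/2) = sqrt(6.0706) = 2.4639

±(0.6088 + 2.4639i) i.e. 0.6088 + 2.4639i and -0.6088 - 2.4639i


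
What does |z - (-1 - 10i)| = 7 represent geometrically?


|z - z0| = r is a circle with center z0 and radius r.
Center = (-1, -10), radius = 7

Circle with center (-1, -10) and radius 7


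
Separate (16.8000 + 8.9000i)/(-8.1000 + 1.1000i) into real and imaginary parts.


Multiply by conjugate: (16.8000 + 8.9000i)(-8.1000 - 1.1000i) / ((-8.1)^2 + 1.1^2)
Numerator real = 16.8*(-8.1) + 8.9*1.1 = -126.29
Numerator imag = 8.9*(-8.1) - 16.8*1.1 = -90.57
Denominator = 66.82
Re(z) = -126.29/66.82 = -1.8900
Im(z) = -90.57/66.82 = -1.3554

Re(z) = -1.8900, Im(z) = -1.3554


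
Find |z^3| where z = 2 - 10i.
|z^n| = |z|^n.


|z| = sqrt(4+100) = sqrt(104) = 10.1980
|z^3| = |z|^3 = (sqrt(104))^3 = 104*sqrt(104)

|z^3| = 104*sqrt(104) ≈ 1060.5961


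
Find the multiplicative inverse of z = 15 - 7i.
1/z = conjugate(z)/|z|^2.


|z|^2 = 225+49 = 274
1/z = (15 + 7i)/274

1/z = 0.0547 + 0.0255i


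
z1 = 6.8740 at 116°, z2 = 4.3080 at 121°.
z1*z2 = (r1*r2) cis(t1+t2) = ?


r = 6.8740 * 4.3080 = 29.6132
theta = 116° + 121° = 237° = 237° (mod 360)

29.6132 cis(237°)


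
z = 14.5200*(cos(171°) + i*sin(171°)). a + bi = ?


a = 14.5200*cos(171°) = 14.5200*(-0.987688) = -14.3412
b = 14.5200*sin(171°) = 14.5200*0.15643 = 2.2714

-14.3412 + 2.2714i


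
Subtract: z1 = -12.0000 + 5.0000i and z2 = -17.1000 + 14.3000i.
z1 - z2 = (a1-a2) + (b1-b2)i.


Real: -12 + 17.1 = 5.1
Imag: 5 - 14.3 = -9.3

5.1000 - 9.3000i


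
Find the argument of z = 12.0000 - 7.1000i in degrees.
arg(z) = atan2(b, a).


Re = 12, Im = -7.1
arg = atan2(-7.1, 12) = -30.6114 degrees

arg(z) = -30.6114 degrees


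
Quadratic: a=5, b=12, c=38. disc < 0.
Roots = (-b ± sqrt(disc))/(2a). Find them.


disc = 12^2 - 4*5*38 = 144 - 760 = -616
sqrt(|disc|) = sqrt(616) = 24.8193
Real part = -12/(2*5) = -1.2000
Imag part = 24.8193/(2*5) = 2.4819

-1.2000 ± 2.4819i


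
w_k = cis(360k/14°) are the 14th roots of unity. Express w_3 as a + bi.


Angle = 360*3/14 = 77.1429°
a = cos(77.1429°) = 0.2225
b = sin(77.1429°) = 0.9749

0.2225 + 0.9749i


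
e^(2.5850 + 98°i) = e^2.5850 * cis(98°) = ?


e^2.5850 = 13.2633
cos(98°) = -0.13917
sin(98°) = 0.99027
Real = 13.2633*(-0.13917) = -1.8459
Imag = 13.2633*0.99027 = 13.1342

-1.8459 + 13.1342i


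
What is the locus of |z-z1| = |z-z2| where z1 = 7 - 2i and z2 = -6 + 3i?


Equal distances means the locus is the perpendicular bisector of z1 and z2.
Midpoint = ((7+(-6))/2, (-2+3)/2) = (0.5000, 0.5000)

Perpendicular bisector through (0.5000, 0.5000)


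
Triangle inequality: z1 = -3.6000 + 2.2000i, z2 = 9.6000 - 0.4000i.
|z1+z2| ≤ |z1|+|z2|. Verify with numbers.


|z1| = sqrt((-3.6)^2 + 2.2^2) = sqrt(17.8) = 4.2190
|z2| = sqrt(9.6^2 + (-0.4)^2) = sqrt(92.32) = 9.6083
z1+z2 = 6.0000 + 1.8000i
|z1+z2| = sqrt(39.24) = 6.2642
|z1|+|z2| = 4.2190 + 9.6083 = 13.8273

|z1+z2| = 6.2642 ≤ |z1|+|z2| = 13.8273 (verified)


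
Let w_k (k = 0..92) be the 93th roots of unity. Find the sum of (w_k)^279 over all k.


The roots are w_k = w^k with w = e^(2*pi*i/93), and (w^k)^279 = (w^279)^k.
So S = 1 + u + u^2 + ... + u^(92) with u = w^279.
279 = 3*93 + 0, so 279 is a multiple of 93 and u = (w^93)^3 = 1.
Every one of the 93 terms equals 1: S = 93

S = 93


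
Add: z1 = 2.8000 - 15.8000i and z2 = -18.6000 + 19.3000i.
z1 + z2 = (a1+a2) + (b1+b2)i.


Real: 2.8 - 18.6 = -15.8
Imag: -15.8 + 19.3 = 3.5

-15.8000 + 3.5000i


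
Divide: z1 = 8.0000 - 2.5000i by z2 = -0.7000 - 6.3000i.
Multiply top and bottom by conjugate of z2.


Conjugate of z2 = -0.7000 + 6.3000i
Numerator: (8.0000 - 2.5000i)(-0.7000 + 6.3000i) = 10.1500 + 52.1500i
Denominator: (-0.7)^2 + (-6.3)^2 = 40.18
Result = (10.1500 + 52.1500i)/40.18

0.2526 + 1.2979i


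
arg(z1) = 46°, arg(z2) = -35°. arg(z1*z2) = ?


arg(z1*z2) = 46° - 35° = 11°
Normalized to (-180°, 180°]: 11°

11°


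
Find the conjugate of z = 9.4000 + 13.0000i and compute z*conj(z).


z_bar = 9.4000 - 13.0000i
z*z_bar = 9.4^2 + 13^2 = 88.36 + 169 = 257.36

z_bar = 9.4000 - 13.0000i, z*z_bar = 257.36


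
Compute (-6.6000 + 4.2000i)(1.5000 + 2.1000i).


Real = -6.6*1.5 - 4.2*2.1 = -9.9 - 8.82 = -18.72
Imag = -6.6*2.1 + 1.5*4.2 = -13.86 + 6.3 = -7.56

-18.7200 - 7.5600i


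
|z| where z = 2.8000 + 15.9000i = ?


|z| = sqrt(2.8^2 + 15.9^2) = sqrt(7.84 + 252.81) = sqrt(260.65) = 16.1447

|z| = 16.1447


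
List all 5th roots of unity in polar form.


The 5th roots of unity are cis(360k/5°) for k=0..4
Angle step = 360/5 = 72°
Primitive root: cis(72°)
Primitive root = 0.3090 + 0.9511i

5 roots at angles: 0°, 72°, 144°, 216°, 288°


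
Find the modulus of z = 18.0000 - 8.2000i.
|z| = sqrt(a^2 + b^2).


|z| = sqrt(18^2 + (-8.2)^2) = sqrt(324 + 67.24) = sqrt(391.24) = 19.7798

|z| = 19.7798


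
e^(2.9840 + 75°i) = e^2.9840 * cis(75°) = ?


e^2.9840 = 19.7667
cos(75°) = 0.25882
sin(75°) = 0.96593
Real = 19.7667*0.25882 = 5.1160
Imag = 19.7667*0.96593 = 19.0932

5.1160 + 19.0932i


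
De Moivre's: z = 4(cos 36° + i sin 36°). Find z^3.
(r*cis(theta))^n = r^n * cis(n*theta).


r^3 = 4^3 = 64
n*theta = 3*36° = 108° = 108° (mod 360)
a = 64*cos(108°) = -19.7771
b = 64*sin(108°) = 60.8676

64 cis(108°) = -19.7771 + 60.8676i


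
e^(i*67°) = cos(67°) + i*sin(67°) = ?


cos(67°) = 0.3907
sin(67°) = 0.9205

e^(i*67°) = 0.3907 + 0.9205i


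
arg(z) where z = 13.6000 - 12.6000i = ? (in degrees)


Re = 13.6, Im = -12.6
arg = atan2(-12.6, 13.6) = -42.8142 degrees

arg(z) = -42.8142 degrees


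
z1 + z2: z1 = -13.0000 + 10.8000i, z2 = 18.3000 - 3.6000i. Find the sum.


Real: -13 + 18.3 = 5.3
Imag: 10.8 - 3.6 = 7.2

5.3000 + 7.2000i


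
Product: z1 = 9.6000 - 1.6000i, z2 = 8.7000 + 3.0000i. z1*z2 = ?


Real = 9.6*8.7 - (-1.6)*3 = 83.52 - (-4.8) = 88.32
Imag = 9.6*3 + 8.7*(-1.6) = 28.8 - (13.92) = 14.88

88.3200 + 14.8800i


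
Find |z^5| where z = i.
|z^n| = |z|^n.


|z| = sqrt(0+1) = sqrt(1) = 1
|z^5| = |z|^5 = 1^5 = 1

|z^5| = 1


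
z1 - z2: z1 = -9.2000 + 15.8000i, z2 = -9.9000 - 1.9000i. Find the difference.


Real: -9.2 + 9.9 = 0.7
Imag: 15.8 + 1.9 = 17.7

0.7000 + 17.7000i


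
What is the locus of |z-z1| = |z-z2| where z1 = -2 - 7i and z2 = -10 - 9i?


Equal distances means the locus is the perpendicular bisector of z1 and z2.
Midpoint = ((-2+(-10))/2, (-7+(-9))/2) = (-6.0000, -8.0000)

Perpendicular bisector through (-6.0000, -8.0000)


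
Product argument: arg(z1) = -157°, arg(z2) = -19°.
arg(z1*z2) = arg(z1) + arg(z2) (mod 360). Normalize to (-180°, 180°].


arg(z1*z2) = -157° - 19° = -176°
Normalized to (-180°, 180°]: -176°

-176°


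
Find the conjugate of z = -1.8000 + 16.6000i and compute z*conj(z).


z_bar = -1.8000 - 16.6000i
z*z_bar = (-1.8)^2 + 16.6^2 = 3.24 + 275.56 = 278.8

z_bar = -1.8000 - 16.6000i, z*z_bar = 278.8


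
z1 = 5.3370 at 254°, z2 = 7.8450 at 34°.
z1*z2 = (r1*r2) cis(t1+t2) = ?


r = 5.3370 * 7.8450 = 41.8688
theta = 254° + 34° = 288° = 288° (mod 360)

41.8688 cis(288°)


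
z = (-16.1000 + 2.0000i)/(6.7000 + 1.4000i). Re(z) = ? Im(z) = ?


Multiply by conjugate: (-16.1000 + 2.0000i)(6.7000 - 1.4000i) / (6.7^2 + 1.4^2)
Numerator real = -16.1*6.7 + 2*1.4 = -105.07
Numerator imag = 2*6.7 - (-16.1)*1.4 = 35.94
Denominator = 46.85
Re(z) = -105.07/46.85 = -2.2427
Im(z) = 35.94/46.85 = 0.7671

Re(z) = -2.2427, Im(z) = 0.7671


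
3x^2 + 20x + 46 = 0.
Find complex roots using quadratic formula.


disc = 20^2 - 4*3*46 = 400 - 552 = -152
sqrt(|disc|) = sqrt(152) = 12.3288
Real part = -20/(2*3) = -3.3333
Imag part = 12.3288/(2*3) = 2.0548

-3.3333 ± 2.0548i


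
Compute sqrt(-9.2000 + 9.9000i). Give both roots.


|z| = sqrt(84.64+98.01) = 13.5148
sqrt((|z|+a)/2) = sqrt((13.5148+(-9.2))/2) = sqrt(2.1574) = 1.4688
sqrt((|z|-a)/2) = sqrt((13.5148-(-9.2))/2) = sqrt(11.3574) = 3.3701

±(1.4688 + 3.3701i) i.e. 1.4688 + 3.3701i and -1.4688 - 3.3701i


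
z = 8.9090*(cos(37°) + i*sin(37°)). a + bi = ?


a = 8.9090*cos(37°) = 8.9090*0.798636 = 7.1150
b = 8.9090*sin(37°) = 8.9090*0.60182 = 5.3616

7.1150 + 5.3616i


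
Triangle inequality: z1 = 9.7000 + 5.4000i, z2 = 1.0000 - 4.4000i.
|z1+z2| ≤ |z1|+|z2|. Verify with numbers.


|z1| = sqrt(9.7^2 + 5.4^2) = sqrt(123.25) = 11.1018
|z2| = sqrt(1^2 + (-4.4)^2) = sqrt(20.36) = 4.5122
z1+z2 = 10.7000 + i
|z1+z2| = sqrt(115.49) = 10.7466
|z1|+|z2| = 11.1018 + 4.5122 = 15.6140

|z1+z2| = 10.7466 ≤ |z1|+|z2| = 15.6140 (verified)


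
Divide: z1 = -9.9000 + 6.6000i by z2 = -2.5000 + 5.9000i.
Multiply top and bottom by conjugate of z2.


Conjugate of z2 = -2.5000 - 5.9000i
Numerator: (-9.9000 + 6.6000i)(-2.5000 - 5.9000i) = 63.6900 + 41.9100i
Denominator: (-2.5)^2 + 5.9^2 = 41.06
Result = (63.6900 + 41.9100i)/41.06

1.5511 + 1.0207i


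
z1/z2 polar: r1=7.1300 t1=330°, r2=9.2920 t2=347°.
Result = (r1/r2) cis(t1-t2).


r = 7.1300 / 9.2920 = 0.7673
theta = 330° - 347° = -17° = 343° (mod 360)

0.7673 cis(343°)


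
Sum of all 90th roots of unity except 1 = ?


With w = e^(2*pi*i/90), all 90 of the 90th roots of unity w^0 = 1, w, ..., w^(89) sum to 0: 1 + w + ... + w^(89) = (1 - w^90)/(1 - w) = 0 since w^90 = 1, w ≠ 1.
Removing the root 1: w + w^2 + ... + w^(89) = 0 - 1 = -1

Sum = -1


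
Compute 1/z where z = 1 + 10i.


|z|^2 = 1+100 = 101
1/z = (1 - 10i)/101

1/z = 0.0099 - 0.0990i


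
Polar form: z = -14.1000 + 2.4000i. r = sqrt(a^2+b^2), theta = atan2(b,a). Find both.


r = sqrt(198.81+5.76) = sqrt(204.57) = 14.3028
theta = atan2(2.4, -14.1) = 170.3401 degrees

r = 14.3028, theta = 170.3401 degrees


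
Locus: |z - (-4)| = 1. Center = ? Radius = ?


|z - z0| = r is a circle with center z0 and radius r.
Center = (-4, 0), radius = 1

Circle with center (-4, 0) and radius 1


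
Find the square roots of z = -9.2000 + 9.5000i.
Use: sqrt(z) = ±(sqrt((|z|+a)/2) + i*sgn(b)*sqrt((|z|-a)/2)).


|z| = sqrt(84.64+90.25) = 13.2246
sqrt((|z|+a)/2) = sqrt((13.2246+(-9.2))/2) = sqrt(2.0123) = 1.4186
sqrt((|z|-a)/2) = sqrt((13.2246-(-9.2))/2) = sqrt(11.2123) = 3.3485

±(1.4186 + 3.3485i) i.e. 1.4186 + 3.3485i and -1.4186 - 3.3485i


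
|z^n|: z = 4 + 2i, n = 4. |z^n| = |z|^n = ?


|z| = sqrt(16+4) = sqrt(20) = 4.4721
|z^4| = |z|^4 = (sqrt(20))^4 = 20^2 = 400

|z^4| = 400


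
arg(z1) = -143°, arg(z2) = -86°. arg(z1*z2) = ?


arg(z1*z2) = -143° - 86° = -229°
Normalized to (-180°, 180°]: 131°

131°


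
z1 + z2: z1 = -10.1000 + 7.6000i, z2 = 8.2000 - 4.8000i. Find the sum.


Real: -10.1 + 8.2 = -1.9
Imag: 7.6 - 4.8 = 2.8

-1.9000 + 2.8000i


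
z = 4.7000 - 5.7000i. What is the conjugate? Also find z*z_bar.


z_bar = 4.7000 + 5.7000i
z*z_bar = 4.7^2 + (-5.7)^2 = 22.09 + 32.49 = 54.58

z_bar = 4.7000 + 5.7000i, z*z_bar = 54.58


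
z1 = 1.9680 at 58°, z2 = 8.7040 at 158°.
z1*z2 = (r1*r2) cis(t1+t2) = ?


r = 1.9680 * 8.7040 = 17.1295
theta = 58° + 158° = 216° = 216° (mod 360)

17.1295 cis(216°)


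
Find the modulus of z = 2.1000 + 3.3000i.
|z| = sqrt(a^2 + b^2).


|z| = sqrt(2.1^2 + 3.3^2) = sqrt(4.41 + 10.89) = sqrt(15.3) = 3.9115

|z| = 3.9115


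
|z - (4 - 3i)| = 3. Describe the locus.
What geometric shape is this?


|z - z0| = r is a circle with center z0 and radius r.
Center = (4, -3), radius = 3

Circle with center (4, -3) and radius 3


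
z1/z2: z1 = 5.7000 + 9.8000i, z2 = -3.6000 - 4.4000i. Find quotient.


Conjugate of z2 = -3.6000 + 4.4000i
Numerator: (5.7000 + 9.8000i)(-3.6000 + 4.4000i) = -63.6400 - 10.2000i
Denominator: (-3.6)^2 + (-4.4)^2 = 32.32
Result = (-63.6400 - 10.2000i)/32.32

-1.9691 - 0.3156i


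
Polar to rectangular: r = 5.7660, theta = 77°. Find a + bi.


a = 5.7660*cos(77°) = 5.7660*0.22495 = 1.2971
b = 5.7660*sin(77°) = 5.7660*0.97437 = 5.6182

1.2971 + 5.6182i


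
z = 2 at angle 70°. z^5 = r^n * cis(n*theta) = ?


r^5 = 2^5 = 32
n*theta = 5*70° = 350° = 350° (mod 360)
a = 32*cos(350°) = 31.5138
b = 32*sin(350°) = -5.5567

32 cis(350°) = 31.5138 - 5.5567i


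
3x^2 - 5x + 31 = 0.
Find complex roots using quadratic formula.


disc = (-5)^2 - 4*3*31 = 25 - 372 = -347
sqrt(|disc|) = sqrt(347) = 18.6279
Real part = 5/(2*3) = 0.8333
Imag part = 18.6279/(2*3) = 3.1047

0.8333 ± 3.1047i


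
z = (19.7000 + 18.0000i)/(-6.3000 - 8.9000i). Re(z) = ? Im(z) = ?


Multiply by conjugate: (19.7000 + 18.0000i)(-6.3000 + 8.9000i) / ((-6.3)^2 + (-8.9)^2)
Numerator real = 19.7*(-6.3) + 18*(-8.9) = -284.31
Numerator imag = 18*(-6.3) - 19.7*(-8.9) = 61.93
Denominator = 118.9
Re(z) = -284.31/118.9 = -2.3912
Im(z) = 61.93/118.9 = 0.5209

Re(z) = -2.3912, Im(z) = 0.5209


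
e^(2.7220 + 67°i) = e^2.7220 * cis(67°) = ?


e^2.7220 = 15.2107
cos(67°) = 0.39073
sin(67°) = 0.920505
Real = 15.2107*0.39073 = 5.9433
Imag = 15.2107*0.920505 = 14.0015

5.9433 + 14.0015i


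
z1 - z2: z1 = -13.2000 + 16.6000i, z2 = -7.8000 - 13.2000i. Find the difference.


Real: -13.2 + 7.8 = -5.4
Imag: 16.6 + 13.2 = 29.8

-5.4000 + 29.8000i


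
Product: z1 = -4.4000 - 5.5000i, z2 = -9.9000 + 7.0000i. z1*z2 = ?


Real = -4.4*(-9.9) - (-5.5)*7 = 43.56 - (-38.5) = 82.06
Imag = -4.4*7 - (9.9)*(-5.5) = -30.8 + 54.45 = 23.65

82.0600 + 23.6500i


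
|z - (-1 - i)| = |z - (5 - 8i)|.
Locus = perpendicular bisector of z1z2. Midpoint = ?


Equal distances means the locus is the perpendicular bisector of z1 and z2.
Midpoint = ((-1+5)/2, (-1+(-8))/2) = (2.0000, -4.5000)

Perpendicular bisector through (2.0000, -4.5000)


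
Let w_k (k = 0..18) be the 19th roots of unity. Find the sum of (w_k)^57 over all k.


The roots are w_k = w^k with w = e^(2*pi*i/19), and (w^k)^57 = (w^57)^k.
So S = 1 + u + u^2 + ... + u^(18) with u = w^57.
57 = 3*19 + 0, so 57 is a multiple of 19 and u = (w^19)^3 = 1.
Every one of the 19 terms equals 1: S = 19

S = 19


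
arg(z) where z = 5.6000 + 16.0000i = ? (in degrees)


Re = 5.6, Im = 16
arg = atan2(16, 5.6) = 70.7100 degrees

arg(z) = 70.7100 degrees


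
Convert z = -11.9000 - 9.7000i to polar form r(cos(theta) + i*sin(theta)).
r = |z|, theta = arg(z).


r = sqrt(141.61+94.09) = sqrt(235.7) = 15.3525
theta = atan2(-9.7, -11.9) = -140.8156 degrees

r = 15.3525, theta = -140.8156 degrees


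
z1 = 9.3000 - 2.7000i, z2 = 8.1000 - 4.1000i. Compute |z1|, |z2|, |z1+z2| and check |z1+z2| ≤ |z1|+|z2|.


|z1| = sqrt(9.3^2 + (-2.7)^2) = sqrt(93.78) = 9.6840
|z2| = sqrt(8.1^2 + (-4.1)^2) = sqrt(82.42) = 9.0785
z1+z2 = 17.4000 - 6.8000i
|z1+z2| = sqrt(349) = 18.6815
|z1|+|z2| = 9.6840 + 9.0785 = 18.7625

|z1+z2| = 18.6815 ≤ |z1|+|z2| = 18.7625 (verified)


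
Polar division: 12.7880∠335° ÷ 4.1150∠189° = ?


r = 12.7880 / 4.1150 = 3.1077
theta = 335° - 189° = 146° = 146° (mod 360)

3.1077 cis(146°)


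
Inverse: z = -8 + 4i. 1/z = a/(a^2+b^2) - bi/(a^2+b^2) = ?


|z|^2 = 64+16 = 80
1/z = (-8 - 4i)/80

1/z = -0.1000 - 0.0500i


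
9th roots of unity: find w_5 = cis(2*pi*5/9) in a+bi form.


Angle = 360*5/9 = 200°
a = cos(200°) = -0.9397
b = sin(200°) = -0.3420

-0.9397 - 0.3420i


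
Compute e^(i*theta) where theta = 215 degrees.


cos(215°) = -0.8192
sin(215°) = -0.5736

e^(i*215°) = -0.8192 - 0.5736i


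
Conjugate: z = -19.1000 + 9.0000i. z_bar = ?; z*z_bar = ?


z_bar = -19.1000 - 9.0000i
z*z_bar = (-19.1)^2 + 9^2 = 364.81 + 81 = 445.81

z_bar = -19.1000 - 9.0000i, z*z_bar = 445.81


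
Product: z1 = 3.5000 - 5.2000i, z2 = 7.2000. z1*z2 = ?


Real = 3.5*7.2 - (-5.2)*0 = 25.2 - 0 = 25.2
Imag = 3.5*0 + 7.2*(-5.2) = 0 - (37.44) = -37.44

25.2000 - 37.4400i


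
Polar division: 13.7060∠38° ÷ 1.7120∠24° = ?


r = 13.7060 / 1.7120 = 8.0058
theta = 38° - 24° = 14° = 14° (mod 360)

8.0058 cis(14°)


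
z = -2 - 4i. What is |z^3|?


|z| = sqrt(4+16) = sqrt(20) = 4.4721
|z^3| = |z|^3 = (sqrt(20))^3 = 20*sqrt(20)

|z^3| = 20*sqrt(20) ≈ 89.4427


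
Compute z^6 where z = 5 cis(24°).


r^6 = 5^6 = 15625
n*theta = 6*24° = 144° = 144° (mod 360)
a = 15625*cos(144°) = -12640.8905
b = 15625*sin(144°) = 9184.1446

15625 cis(144°) = -12640.8905 + 9184.1446i


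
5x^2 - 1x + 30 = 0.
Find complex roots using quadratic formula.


disc = (-1)^2 - 4*5*30 = 1 - 600 = -599
sqrt(|disc|) = sqrt(599) = 24.4745
Real part = 1/(2*5) = 0.1000
Imag part = 24.4745/(2*5) = 2.4474

0.1000 ± 2.4474i
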